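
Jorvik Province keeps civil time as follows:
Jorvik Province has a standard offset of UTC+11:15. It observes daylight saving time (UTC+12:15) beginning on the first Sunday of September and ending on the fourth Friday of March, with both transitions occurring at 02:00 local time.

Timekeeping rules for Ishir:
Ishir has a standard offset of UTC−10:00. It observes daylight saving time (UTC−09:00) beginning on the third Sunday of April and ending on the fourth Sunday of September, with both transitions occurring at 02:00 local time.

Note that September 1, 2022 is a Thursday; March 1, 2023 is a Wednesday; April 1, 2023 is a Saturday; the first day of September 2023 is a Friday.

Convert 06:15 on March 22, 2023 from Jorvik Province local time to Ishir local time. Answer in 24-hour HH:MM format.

08:00

1 September 2022 is a Thursday, so the first Sunday is September 4.
1 March 2023 is a Wednesday, so the first Friday is March 3 and the fourth is March 24.
Daylight saving runs 4 September 2022 – 24 March 2023; March 22, 2023 is inside that window, so Jorvik Province is at UTC+12:15.
06:15 Jorvik Province − 12h15m = 18:00 UTC (rolling into the previous day, 21 March 2023).
1 April 2023 is a Saturday, so the first Sunday is April 2 and the third is April 16.
1 September 2023 is a Friday, so the first Sunday is September 3 and the fourth is September 24.
At the standard offset (UTC−10:00), 18:00 UTC − 10h = 08:00 Ishir standard time.
The standard-time date in Ishir, March 21, 2023, is outside the daylight-saving period (16 April – 24 September), so Ishir is on standard time, UTC−10:00.
18:00 UTC − 10h = 08:00 Ishir.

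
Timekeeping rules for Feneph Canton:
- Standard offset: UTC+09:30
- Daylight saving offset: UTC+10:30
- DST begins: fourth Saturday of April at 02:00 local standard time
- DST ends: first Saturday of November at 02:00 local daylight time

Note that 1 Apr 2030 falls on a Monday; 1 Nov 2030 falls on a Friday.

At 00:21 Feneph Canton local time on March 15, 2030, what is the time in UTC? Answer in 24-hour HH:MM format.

1 April 2030 is a Monday, so the first Saturday is April 6 and the fourth is April 27.
1 November 2030 is a Friday, so the first Saturday is November 2.
Daylight saving runs 27 April – 2 November; March 15, 2030 is outside that window, so Feneph Canton is on standard time at UTC+09:30.
00:21 local − 9h30m = 14:51 UTC (rolling into the previous day, 14 March 2030).

14:51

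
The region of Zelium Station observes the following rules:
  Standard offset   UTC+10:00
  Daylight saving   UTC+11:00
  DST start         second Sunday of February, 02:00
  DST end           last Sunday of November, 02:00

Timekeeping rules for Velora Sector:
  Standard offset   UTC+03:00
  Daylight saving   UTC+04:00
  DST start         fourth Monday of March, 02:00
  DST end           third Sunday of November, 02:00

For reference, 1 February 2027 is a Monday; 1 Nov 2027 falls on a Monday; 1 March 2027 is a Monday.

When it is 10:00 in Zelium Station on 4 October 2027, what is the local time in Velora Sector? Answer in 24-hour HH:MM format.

03:00

1 February 2027 is a Monday, so the first Sunday is February 7 and the second is February 14.
1 November 2027 is a Monday, so Sundays fall on 7, 14, 21, 28; the last is November 28.
4 October 2027 falls between 14 February and 28 November, so daylight saving is in effect and Zelium Station is at UTC+11:00.
10:00 Zelium Station − 11h = 23:00 UTC (rolling into the previous day, 3 October 2027).
1 March 2027 is a Monday, so the first Monday is March 1 and the fourth is March 22.
1 November 2027 is a Monday, so the first Sunday is November 7 and the third is November 21.
At the standard offset (UTC+03:00), 23:00 UTC + 3h = 02:00 Velora Sector standard time (rolling into the next day, 4 October 2027).
The standard-time date in Velora Sector, 4 October 2027, lies within the daylight-saving period (22 March – 21 November), so Velora Sector is on daylight time, UTC+04:00.
23:00 UTC + 4h = 03:00 Velora Sector (rolling into the next day, 4 October 2027).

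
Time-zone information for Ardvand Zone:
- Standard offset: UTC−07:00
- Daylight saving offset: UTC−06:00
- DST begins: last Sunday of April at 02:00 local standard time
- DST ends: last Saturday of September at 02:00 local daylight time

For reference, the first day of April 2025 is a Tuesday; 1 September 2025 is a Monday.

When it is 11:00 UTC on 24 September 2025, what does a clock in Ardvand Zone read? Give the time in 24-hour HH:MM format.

1 April 2025 is a Tuesday, so Sundays fall on 6, 13, 20, 27; the last is April 27.
1 September 2025 is a Monday, so Saturdays fall on 6, 13, 20, 27; the last is September 27.
At the standard offset (UTC−07:00), 11:00 UTC − 7h = 04:00 Ardvand Zone standard time.
The standard-time date in Ardvand Zone, 24 September 2025, falls between 27 April and 27 September, so daylight saving is in effect and Ardvand Zone is at UTC−06:00.
11:00 UTC − 6h = 05:00 local.

05:00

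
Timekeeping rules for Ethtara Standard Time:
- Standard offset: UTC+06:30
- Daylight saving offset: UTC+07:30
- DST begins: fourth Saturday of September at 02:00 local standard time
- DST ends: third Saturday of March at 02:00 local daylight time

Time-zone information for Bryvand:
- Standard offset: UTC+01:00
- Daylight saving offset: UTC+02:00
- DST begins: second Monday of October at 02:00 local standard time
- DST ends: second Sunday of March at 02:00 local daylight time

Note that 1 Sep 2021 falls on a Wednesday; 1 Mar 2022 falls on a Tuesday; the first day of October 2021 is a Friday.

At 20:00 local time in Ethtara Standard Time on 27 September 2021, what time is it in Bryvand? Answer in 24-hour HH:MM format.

1 September 2021 is a Wednesday, so the first Saturday is September 4 and the fourth is September 25.
1 March 2022 is a Tuesday, so the first Saturday is March 5 and the third is March 19.
Daylight saving runs 25 September 2021 – 19 March 2022; 27 September 2021 is inside that window, so Ethtara Standard Time is at UTC+07:30.
20:00 Ethtara Standard Time − 7h30m = 12:30 UTC.
1 October 2021 is a Friday, so the first Monday is October 4 and the second is October 11.
1 March 2022 is a Tuesday, so the first Sunday is March 6 and the second is March 13.
At the standard offset (UTC+01:00), 12:30 UTC + 1h = 13:30 Bryvand standard time.
The standard-time date in Bryvand, 27 September 2021, does not fall between 11 October 2021 and 13 March 2022, so daylight saving is not in effect and Bryvand is at UTC+01:00.
12:30 UTC + 1h = 13:30 Bryvand.

13:30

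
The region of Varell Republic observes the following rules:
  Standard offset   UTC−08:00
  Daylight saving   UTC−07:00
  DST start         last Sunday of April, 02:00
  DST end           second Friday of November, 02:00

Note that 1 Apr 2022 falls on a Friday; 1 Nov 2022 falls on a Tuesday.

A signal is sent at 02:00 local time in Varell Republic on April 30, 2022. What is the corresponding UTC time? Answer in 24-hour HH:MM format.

09:00

1 April 2022 is a Friday, so Sundays fall on 3, 10, 17, 24; the last is April 24.
1 November 2022 is a Tuesday, so the first Friday is November 4 and the second is November 11.
April 30, 2022 falls between 24 April and 11 November, so daylight saving is in effect and Varell Republic is at UTC−07:00.
02:00 local + 7h = 09:00 UTC.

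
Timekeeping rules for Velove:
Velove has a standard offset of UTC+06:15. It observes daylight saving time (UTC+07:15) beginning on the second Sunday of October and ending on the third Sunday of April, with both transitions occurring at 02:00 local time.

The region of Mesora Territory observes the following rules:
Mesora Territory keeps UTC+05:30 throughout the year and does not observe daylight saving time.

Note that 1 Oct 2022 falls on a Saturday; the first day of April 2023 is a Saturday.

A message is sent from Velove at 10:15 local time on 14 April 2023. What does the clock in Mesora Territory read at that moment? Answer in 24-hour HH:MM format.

08:30

1 October 2022 is a Saturday, so the first Sunday is October 2 and the second is October 9.
1 April 2023 is a Saturday, so the first Sunday is April 2 and the third is April 16.
Daylight saving runs 9 October 2022 – 16 April 2023; 14 April 2023 is inside that window, so Velove is at UTC+07:15.
10:15 Velove − 7h15m = 03:00 UTC.
Mesora Territory stays on UTC+05:30 all year.
03:00 UTC + 5h30m = 08:30 Mesora Territory.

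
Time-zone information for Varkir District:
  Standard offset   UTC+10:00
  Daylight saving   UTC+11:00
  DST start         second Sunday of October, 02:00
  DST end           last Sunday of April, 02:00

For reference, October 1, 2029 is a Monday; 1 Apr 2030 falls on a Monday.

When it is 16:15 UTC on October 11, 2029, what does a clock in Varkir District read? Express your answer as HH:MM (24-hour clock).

1 October 2029 is a Monday, so the first Sunday is October 7 and the second is October 14.
1 April 2030 is a Monday, so Sundays fall on 7, 14, 21, 28; the last is April 28.
At the standard offset (UTC+10:00), 16:15 UTC + 10h = 02:15 Varkir District standard time (rolling into the next day, 12 October 2029).
The standard-time date in Varkir District, October 12, 2029, is outside the daylight-saving period (14 October 2029 – 28 April 2030), so Varkir District is on standard time, UTC+10:00.
16:15 UTC + 10h = 02:15 local (rolling into the next day, 12 October 2029).

02:15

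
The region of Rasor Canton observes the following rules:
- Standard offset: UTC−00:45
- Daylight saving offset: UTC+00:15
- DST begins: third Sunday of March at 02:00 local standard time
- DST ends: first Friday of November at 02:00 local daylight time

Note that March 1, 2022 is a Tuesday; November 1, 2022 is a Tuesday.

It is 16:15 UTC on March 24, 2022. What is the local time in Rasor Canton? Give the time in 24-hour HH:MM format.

1 March 2022 is a Tuesday, so the first Sunday is March 6 and the third is March 20.
1 November 2022 is a Tuesday, so the first Friday is November 4.
At the standard offset (UTC−00:45), 16:15 UTC − 0h45m = 15:30 Rasor Canton standard time.
Daylight saving runs 20 March – 4 November; the standard-time date in Rasor Canton, March 24, 2022, is inside that window, so Rasor Canton is at UTC+00:15.
16:15 UTC + 0h15m = 16:30 local.

16:30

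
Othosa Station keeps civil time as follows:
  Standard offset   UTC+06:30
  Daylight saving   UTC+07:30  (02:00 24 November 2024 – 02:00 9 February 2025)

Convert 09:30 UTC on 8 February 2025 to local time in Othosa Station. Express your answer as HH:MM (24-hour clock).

17:00

At the standard offset (UTC+06:30), 09:30 UTC + 6h30m = 16:00 Othosa Station standard time.
The standard-time date in Othosa Station, 8 February 2025, falls between 24 November 2024 and 9 February 2025, so daylight saving is in effect and Othosa Station is at UTC+07:30.
09:30 UTC + 7h30m = 17:00 local.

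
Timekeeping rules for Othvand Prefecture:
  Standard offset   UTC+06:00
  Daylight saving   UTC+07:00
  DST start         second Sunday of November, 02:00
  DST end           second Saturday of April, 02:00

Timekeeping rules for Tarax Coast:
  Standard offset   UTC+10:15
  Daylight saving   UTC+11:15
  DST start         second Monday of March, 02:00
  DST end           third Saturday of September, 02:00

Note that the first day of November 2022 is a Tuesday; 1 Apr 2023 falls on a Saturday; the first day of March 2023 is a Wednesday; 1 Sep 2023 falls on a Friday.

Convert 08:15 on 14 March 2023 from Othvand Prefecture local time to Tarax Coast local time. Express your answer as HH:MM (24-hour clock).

12:30

1 November 2022 is a Tuesday, so the first Sunday is November 6 and the second is November 13.
1 April 2023 is a Saturday, so the first Saturday is April 1 and the second is April 8.
14 March 2023 falls between 13 November 2022 and 8 April 2023, so daylight saving is in effect and Othvand Prefecture is at UTC+07:00.
08:15 Othvand Prefecture − 7h = 01:15 UTC.
1 March 2023 is a Wednesday, so the first Monday is March 6 and the second is March 13.
1 September 2023 is a Friday, so the first Saturday is September 2 and the third is September 16.
At the standard offset (UTC+10:15), 01:15 UTC + 10h15m = 11:30 Tarax Coast standard time.
The standard-time date in Tarax Coast, 14 March 2023, falls between 13 March and 16 September, so daylight saving is in effect and Tarax Coast is at UTC+11:15.
01:15 UTC + 11h15m = 12:30 Tarax Coast.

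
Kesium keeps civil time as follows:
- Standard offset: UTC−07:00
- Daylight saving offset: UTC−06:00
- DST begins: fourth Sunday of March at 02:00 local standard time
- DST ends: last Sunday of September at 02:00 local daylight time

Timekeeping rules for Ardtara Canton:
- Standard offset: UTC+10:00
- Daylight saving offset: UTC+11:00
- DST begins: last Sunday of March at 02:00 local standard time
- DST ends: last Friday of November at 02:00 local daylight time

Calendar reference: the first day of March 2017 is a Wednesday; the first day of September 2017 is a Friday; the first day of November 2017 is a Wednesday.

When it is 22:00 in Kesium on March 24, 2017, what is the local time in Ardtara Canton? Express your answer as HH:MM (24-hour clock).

15:00

1 March 2017 is a Wednesday, so the first Sunday is March 5 and the fourth is March 26.
1 September 2017 is a Friday, so Sundays fall on 3, 10, 17, 24; the last is September 24.
March 24, 2017 does not fall between 26 March and 24 September, so daylight saving is not in effect and Kesium is at UTC−07:00.
22:00 Kesium + 7h = 05:00 UTC (rolling into the next day, 25 March 2017).
1 March 2017 is a Wednesday, so Sundays fall on 5, 12, 19, 26; the last is March 26.
1 November 2017 is a Wednesday, so Fridays fall on 3, 10, 17, 24; the last is November 24.
At the standard offset (UTC+10:00), 05:00 UTC + 10h = 15:00 Ardtara Canton standard time.
The standard-time date in Ardtara Canton, March 25, 2017, is outside the daylight-saving period (26 March – 24 November), so Ardtara Canton is on standard time, UTC+10:00.
05:00 UTC + 10h = 15:00 Ardtara Canton.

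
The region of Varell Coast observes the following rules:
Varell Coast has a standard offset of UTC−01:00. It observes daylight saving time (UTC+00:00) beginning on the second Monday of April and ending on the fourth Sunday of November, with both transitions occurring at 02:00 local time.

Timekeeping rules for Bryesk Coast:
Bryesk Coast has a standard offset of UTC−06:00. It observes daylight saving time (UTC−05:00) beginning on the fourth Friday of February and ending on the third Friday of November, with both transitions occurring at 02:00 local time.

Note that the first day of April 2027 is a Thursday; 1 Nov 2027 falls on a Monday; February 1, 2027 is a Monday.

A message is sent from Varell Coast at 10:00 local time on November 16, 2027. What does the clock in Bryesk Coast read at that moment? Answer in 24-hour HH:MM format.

05:00

1 April 2027 is a Thursday, so the first Monday is April 5 and the second is April 12.
1 November 2027 is a Monday, so the first Sunday is November 7 and the fourth is November 28.
Daylight saving runs 12 April – 28 November; November 16, 2027 is inside that window, so Varell Coast is at UTC+00:00.
10:00 Varell Coast − 0h = 10:00 UTC.
1 February 2027 is a Monday, so the first Friday is February 5 and the fourth is February 26.
1 November 2027 is a Monday, so the first Friday is November 5 and the third is November 19.
At the standard offset (UTC−06:00), 10:00 UTC − 6h = 04:00 Bryesk Coast standard time.
Daylight saving runs 26 February – 19 November; the standard-time date in Bryesk Coast, November 16, 2027, is inside that window, so Bryesk Coast is at UTC−05:00.
10:00 UTC − 5h = 05:00 Bryesk Coast.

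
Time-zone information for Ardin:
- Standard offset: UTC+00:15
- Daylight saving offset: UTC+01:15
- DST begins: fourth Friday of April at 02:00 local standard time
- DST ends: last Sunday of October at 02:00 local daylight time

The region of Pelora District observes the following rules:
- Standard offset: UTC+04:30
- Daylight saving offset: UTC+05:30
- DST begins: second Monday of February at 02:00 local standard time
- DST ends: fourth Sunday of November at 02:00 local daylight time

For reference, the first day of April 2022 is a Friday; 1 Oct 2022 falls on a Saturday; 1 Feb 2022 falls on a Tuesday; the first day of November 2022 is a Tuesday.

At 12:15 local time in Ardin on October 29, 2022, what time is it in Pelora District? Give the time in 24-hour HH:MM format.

1 April 2022 is a Friday, so the first Friday is April 1 and the fourth is April 22.
1 October 2022 is a Saturday, so Sundays fall on 2, 9, 16, 23, 30; the last is October 30.
October 29, 2022 falls between 22 April and 30 October, so daylight saving is in effect and Ardin is at UTC+01:15.
12:15 Ardin − 1h15m = 11:00 UTC.
1 February 2022 is a Tuesday, so the first Monday is February 7 and the second is February 14.
1 November 2022 is a Tuesday, so the first Sunday is November 6 and the fourth is November 27.
At the standard offset (UTC+04:30), 11:00 UTC + 4h30m = 15:30 Pelora District standard time.
The standard-time date in Pelora District, October 29, 2022, lies within the daylight-saving period (14 February – 27 November), so Pelora District is on daylight time, UTC+05:30.
11:00 UTC + 5h30m = 16:30 Pelora District.

16:30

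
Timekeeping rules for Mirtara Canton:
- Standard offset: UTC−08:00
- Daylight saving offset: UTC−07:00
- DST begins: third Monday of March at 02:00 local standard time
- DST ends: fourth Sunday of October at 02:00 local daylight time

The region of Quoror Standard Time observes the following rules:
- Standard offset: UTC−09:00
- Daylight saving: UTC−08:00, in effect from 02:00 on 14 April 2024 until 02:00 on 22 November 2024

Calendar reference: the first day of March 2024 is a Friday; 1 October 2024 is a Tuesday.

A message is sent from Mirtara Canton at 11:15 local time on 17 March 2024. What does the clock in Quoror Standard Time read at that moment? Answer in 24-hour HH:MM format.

1 March 2024 is a Friday, so the first Monday is March 4 and the third is March 18.
1 October 2024 is a Tuesday, so the first Sunday is October 6 and the fourth is October 27.
17 March 2024 is outside the daylight-saving period (18 March – 27 October), so Mirtara Canton is on standard time, UTC−08:00.
11:15 Mirtara Canton + 8h = 19:15 UTC.
At the standard offset (UTC−09:00), 19:15 UTC − 9h = 10:15 Quoror Standard Time standard time.
The standard-time date in Quoror Standard Time, 17 March 2024, is outside the daylight-saving period (14 April – 22 November), so Quoror Standard Time is on standard time, UTC−09:00.
19:15 UTC − 9h = 10:15 Quoror Standard Time.

10:15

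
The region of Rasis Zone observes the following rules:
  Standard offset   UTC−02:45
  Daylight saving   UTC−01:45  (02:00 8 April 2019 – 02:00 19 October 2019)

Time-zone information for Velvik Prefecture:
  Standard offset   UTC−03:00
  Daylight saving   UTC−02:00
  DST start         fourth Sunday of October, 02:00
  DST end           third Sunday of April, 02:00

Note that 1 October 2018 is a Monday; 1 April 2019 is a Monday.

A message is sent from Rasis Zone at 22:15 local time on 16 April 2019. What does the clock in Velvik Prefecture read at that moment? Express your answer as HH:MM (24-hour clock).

16 April 2019 lies within the daylight-saving period (8 April – 19 October), so Rasis Zone is on daylight time, UTC−01:45.
22:15 Rasis Zone + 1h45m = 00:00 UTC (rolling into the next day, 17 April 2019).
1 October 2018 is a Monday, so the first Sunday is October 7 and the fourth is October 28.
1 April 2019 is a Monday, so the first Sunday is April 7 and the third is April 21.
At the standard offset (UTC−03:00), 00:00 UTC − 3h = 21:00 Velvik Prefecture standard time (rolling into the previous day, 16 April 2019).
The standard-time date in Velvik Prefecture, 16 April 2019, falls between 28 October 2018 and 21 April 2019, so daylight saving is in effect and Velvik Prefecture is at UTC−02:00.
00:00 UTC − 2h = 22:00 Velvik Prefecture (rolling into the previous day, 16 April 2019).

22:00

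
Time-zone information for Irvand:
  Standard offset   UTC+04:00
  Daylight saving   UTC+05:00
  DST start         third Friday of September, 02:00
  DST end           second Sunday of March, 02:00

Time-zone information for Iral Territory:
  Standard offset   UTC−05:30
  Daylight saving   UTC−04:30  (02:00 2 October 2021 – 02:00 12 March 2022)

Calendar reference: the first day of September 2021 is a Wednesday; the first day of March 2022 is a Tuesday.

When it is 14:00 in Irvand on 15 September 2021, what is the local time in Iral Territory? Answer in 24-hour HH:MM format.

04:30

1 September 2021 is a Wednesday, so the first Friday is September 3 and the third is September 17.
1 March 2022 is a Tuesday, so the first Sunday is March 6 and the second is March 13.
15 September 2021 is outside the daylight-saving period (17 September 2021 – 13 March 2022), so Irvand is on standard time, UTC+04:00.
14:00 Irvand − 4h = 10:00 UTC.
At the standard offset (UTC−05:30), 10:00 UTC − 5h30m = 04:30 Iral Territory standard time.
The standard-time date in Iral Territory, 15 September 2021, does not fall between 2 October 2021 and 12 March 2022, so daylight saving is not in effect and Iral Territory is at UTC−05:30.
10:00 UTC − 5h30m = 04:30 Iral Territory.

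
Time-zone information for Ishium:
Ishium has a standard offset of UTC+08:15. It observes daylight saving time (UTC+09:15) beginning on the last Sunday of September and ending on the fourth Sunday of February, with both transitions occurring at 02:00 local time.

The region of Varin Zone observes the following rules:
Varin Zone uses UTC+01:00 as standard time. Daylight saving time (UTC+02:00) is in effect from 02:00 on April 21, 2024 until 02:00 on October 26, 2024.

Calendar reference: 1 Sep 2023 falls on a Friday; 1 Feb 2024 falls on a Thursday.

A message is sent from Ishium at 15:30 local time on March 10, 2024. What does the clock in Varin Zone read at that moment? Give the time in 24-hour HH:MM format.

1 September 2023 is a Friday, so Sundays fall on 3, 10, 17, 24; the last is September 24.
1 February 2024 is a Thursday, so the first Sunday is February 4 and the fourth is February 25.
March 10, 2024 is outside the daylight-saving period (24 September 2023 – 25 February 2024), so Ishium is on standard time, UTC+08:15.
15:30 Ishium − 8h15m = 07:15 UTC.
At the standard offset (UTC+01:00), 07:15 UTC + 1h = 08:15 Varin Zone standard time.
The standard-time date in Varin Zone, March 10, 2024, does not fall between 21 April and 26 October, so daylight saving is not in effect and Varin Zone is at UTC+01:00.
07:15 UTC + 1h = 08:15 Varin Zone.

08:15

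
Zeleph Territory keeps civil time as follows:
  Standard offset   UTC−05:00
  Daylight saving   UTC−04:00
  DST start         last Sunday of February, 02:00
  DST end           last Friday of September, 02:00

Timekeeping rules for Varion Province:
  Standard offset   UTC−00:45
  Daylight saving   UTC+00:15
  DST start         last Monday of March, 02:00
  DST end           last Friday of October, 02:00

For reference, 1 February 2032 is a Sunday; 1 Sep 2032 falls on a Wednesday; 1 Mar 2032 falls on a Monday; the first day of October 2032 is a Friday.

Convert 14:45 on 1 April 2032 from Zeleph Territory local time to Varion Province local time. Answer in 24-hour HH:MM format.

19:00

1 February 2032 is a Sunday, so Sundays fall on 1, 8, 15, 22, 29; the last is February 29.
1 September 2032 is a Wednesday, so Fridays fall on 3, 10, 17, 24; the last is September 24.
1 April 2032 falls between 29 February and 24 September, so daylight saving is in effect and Zeleph Territory is at UTC−04:00.
14:45 Zeleph Territory + 4h = 18:45 UTC.
1 March 2032 is a Monday, so Mondays fall on 1, 8, 15, 22, 29; the last is March 29.
1 October 2032 is a Friday, so Fridays fall on 1, 8, 15, 22, 29; the last is October 29.
At the standard offset (UTC−00:45), 18:45 UTC − 0h45m = 18:00 Varion Province standard time.
The standard-time date in Varion Province, 1 April 2032, lies within the daylight-saving period (29 March – 29 October), so Varion Province is on daylight time, UTC+00:15.
18:45 UTC + 0h15m = 19:00 Varion Province.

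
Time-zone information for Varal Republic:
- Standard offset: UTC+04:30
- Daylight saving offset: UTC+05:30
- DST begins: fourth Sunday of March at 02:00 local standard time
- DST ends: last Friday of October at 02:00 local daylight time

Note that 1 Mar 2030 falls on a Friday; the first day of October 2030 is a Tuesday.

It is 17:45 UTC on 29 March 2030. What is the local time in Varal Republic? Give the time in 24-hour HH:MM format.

1 March 2030 is a Friday, so the first Sunday is March 3 and the fourth is March 24.
1 October 2030 is a Tuesday, so Fridays fall on 4, 11, 18, 25; the last is October 25.
At the standard offset (UTC+04:30), 17:45 UTC + 4h30m = 22:15 Varal Republic standard time.
The standard-time date in Varal Republic, 29 March 2030, lies within the daylight-saving period (24 March – 25 October), so Varal Republic is on daylight time, UTC+05:30.
17:45 UTC + 5h30m = 23:15 local.

23:15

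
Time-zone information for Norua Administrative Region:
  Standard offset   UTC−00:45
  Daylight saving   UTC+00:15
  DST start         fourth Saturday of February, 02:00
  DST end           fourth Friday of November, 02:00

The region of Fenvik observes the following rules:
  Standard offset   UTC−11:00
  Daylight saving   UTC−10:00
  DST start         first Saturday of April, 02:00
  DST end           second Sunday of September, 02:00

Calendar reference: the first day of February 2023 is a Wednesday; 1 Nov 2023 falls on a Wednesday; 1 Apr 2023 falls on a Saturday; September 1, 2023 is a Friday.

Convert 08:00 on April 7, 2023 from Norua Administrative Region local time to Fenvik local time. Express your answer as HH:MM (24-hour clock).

21:45

1 February 2023 is a Wednesday, so the first Saturday is February 4 and the fourth is February 25.
1 November 2023 is a Wednesday, so the first Friday is November 3 and the fourth is November 24.
Daylight saving runs 25 February – 24 November; April 7, 2023 is inside that window, so Norua Administrative Region is at UTC+00:15.
08:00 Norua Administrative Region − 0h15m = 07:45 UTC.
1 April 2023 is a Saturday, so the first Saturday is April 1.
1 September 2023 is a Friday, so the first Sunday is September 3 and the second is September 10.
At the standard offset (UTC−11:00), 07:45 UTC − 11h = 20:45 Fenvik standard time (rolling into the previous day, 6 April 2023).
The standard-time date in Fenvik, April 6, 2023, lies within the daylight-saving period (1 April – 10 September), so Fenvik is on daylight time, UTC−10:00.
07:45 UTC − 10h = 21:45 Fenvik (rolling into the previous day, 6 April 2023).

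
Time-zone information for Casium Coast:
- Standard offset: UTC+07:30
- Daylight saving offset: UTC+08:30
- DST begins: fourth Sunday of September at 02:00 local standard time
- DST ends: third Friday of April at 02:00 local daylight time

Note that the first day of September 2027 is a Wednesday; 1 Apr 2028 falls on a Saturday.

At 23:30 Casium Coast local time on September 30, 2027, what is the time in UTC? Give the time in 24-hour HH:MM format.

15:00

1 September 2027 is a Wednesday, so the first Sunday is September 5 and the fourth is September 26.
1 April 2028 is a Saturday, so the first Friday is April 7 and the third is April 21.
September 30, 2027 falls between 26 September 2027 and 21 April 2028, so daylight saving is in effect and Casium Coast is at UTC+08:30.
23:30 local − 8h30m = 15:00 UTC.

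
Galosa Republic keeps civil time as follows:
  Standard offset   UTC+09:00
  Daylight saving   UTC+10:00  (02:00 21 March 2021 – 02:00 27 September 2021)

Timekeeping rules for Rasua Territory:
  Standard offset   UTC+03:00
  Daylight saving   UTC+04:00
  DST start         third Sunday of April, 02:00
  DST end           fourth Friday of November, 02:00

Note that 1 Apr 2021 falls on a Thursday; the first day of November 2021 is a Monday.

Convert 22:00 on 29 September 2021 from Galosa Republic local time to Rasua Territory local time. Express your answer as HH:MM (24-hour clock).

29 September 2021 does not fall between 21 March and 27 September, so daylight saving is not in effect and Galosa Republic is at UTC+09:00.
22:00 Galosa Republic − 9h = 13:00 UTC.
1 April 2021 is a Thursday, so the first Sunday is April 4 and the third is April 18.
1 November 2021 is a Monday, so the first Friday is November 5 and the fourth is November 26.
At the standard offset (UTC+03:00), 13:00 UTC + 3h = 16:00 Rasua Territory standard time.
The standard-time date in Rasua Territory, 29 September 2021, falls between 18 April and 26 November, so daylight saving is in effect and Rasua Territory is at UTC+04:00.
13:00 UTC + 4h = 17:00 Rasua Territory.

17:00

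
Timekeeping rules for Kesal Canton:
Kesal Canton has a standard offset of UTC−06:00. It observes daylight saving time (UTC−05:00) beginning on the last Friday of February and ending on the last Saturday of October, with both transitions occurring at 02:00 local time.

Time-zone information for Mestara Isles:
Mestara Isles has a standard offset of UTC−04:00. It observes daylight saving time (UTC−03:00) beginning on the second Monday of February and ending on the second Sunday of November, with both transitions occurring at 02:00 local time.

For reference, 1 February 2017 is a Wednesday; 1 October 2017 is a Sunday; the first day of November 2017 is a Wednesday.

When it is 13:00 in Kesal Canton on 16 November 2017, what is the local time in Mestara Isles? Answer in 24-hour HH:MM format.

1 February 2017 is a Wednesday, so Fridays fall on 3, 10, 17, 24; the last is February 24.
1 October 2017 is a Sunday, so Saturdays fall on 7, 14, 21, 28; the last is October 28.
16 November 2017 does not fall between 24 February and 28 October, so daylight saving is not in effect and Kesal Canton is at UTC−06:00.
13:00 Kesal Canton + 6h = 19:00 UTC.
1 February 2017 is a Wednesday, so the first Monday is February 6 and the second is February 13.
1 November 2017 is a Wednesday, so the first Sunday is November 5 and the second is November 12.
At the standard offset (UTC−04:00), 19:00 UTC − 4h = 15:00 Mestara Isles standard time.
Daylight saving runs 13 February – 12 November; the standard-time date in Mestara Isles, 16 November 2017, is outside that window, so Mestara Isles is on standard time at UTC−04:00.
19:00 UTC − 4h = 15:00 Mestara Isles.

15:00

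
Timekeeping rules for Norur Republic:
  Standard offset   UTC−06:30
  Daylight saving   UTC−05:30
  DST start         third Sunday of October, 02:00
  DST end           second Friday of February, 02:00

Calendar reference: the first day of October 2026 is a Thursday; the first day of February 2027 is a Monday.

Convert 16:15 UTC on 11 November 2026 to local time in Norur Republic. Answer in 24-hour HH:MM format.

1 October 2026 is a Thursday, so the first Sunday is October 4 and the third is October 18.
1 February 2027 is a Monday, so the first Friday is February 5 and the second is February 12.
At the standard offset (UTC−06:30), 16:15 UTC − 6h30m = 09:45 Norur Republic standard time.
The standard-time date in Norur Republic, 11 November 2026, lies within the daylight-saving period (18 October 2026 – 12 February 2027), so Norur Republic is on daylight time, UTC−05:30.
16:15 UTC − 5h30m = 10:45 local.

10:45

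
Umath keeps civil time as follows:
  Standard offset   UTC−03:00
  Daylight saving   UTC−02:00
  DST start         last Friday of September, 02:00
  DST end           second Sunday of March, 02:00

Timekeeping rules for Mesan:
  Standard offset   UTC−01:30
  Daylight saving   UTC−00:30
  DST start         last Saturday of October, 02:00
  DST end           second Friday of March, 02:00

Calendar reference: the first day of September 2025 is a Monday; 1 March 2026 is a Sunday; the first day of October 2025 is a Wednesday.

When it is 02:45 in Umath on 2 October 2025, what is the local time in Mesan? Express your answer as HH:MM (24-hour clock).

03:15

1 September 2025 is a Monday, so Fridays fall on 5, 12, 19, 26; the last is September 26.
1 March 2026 is a Sunday, so the first Sunday is March 1 and the second is March 8.
Daylight saving runs 26 September 2025 – 8 March 2026; 2 October 2025 is inside that window, so Umath is at UTC−02:00.
02:45 Umath + 2h = 04:45 UTC.
1 October 2025 is a Wednesday, so Saturdays fall on 4, 11, 18, 25; the last is October 25.
1 March 2026 is a Sunday, so the first Friday is March 6 and the second is March 13.
At the standard offset (UTC−01:30), 04:45 UTC − 1h30m = 03:15 Mesan standard time.
The standard-time date in Mesan, 2 October 2025, does not fall between 25 October 2025 and 13 March 2026, so daylight saving is not in effect and Mesan is at UTC−01:30.
04:45 UTC − 1h30m = 03:15 Mesan.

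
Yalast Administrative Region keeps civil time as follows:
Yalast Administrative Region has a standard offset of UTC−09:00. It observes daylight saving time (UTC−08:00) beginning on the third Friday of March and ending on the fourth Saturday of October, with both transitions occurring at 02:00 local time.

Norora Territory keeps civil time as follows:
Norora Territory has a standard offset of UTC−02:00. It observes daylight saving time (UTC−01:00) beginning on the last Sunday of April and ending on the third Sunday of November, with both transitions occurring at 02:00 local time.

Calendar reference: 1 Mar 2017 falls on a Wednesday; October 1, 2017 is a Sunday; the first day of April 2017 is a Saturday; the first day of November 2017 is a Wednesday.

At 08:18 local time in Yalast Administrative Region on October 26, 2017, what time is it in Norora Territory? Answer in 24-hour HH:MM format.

15:18

1 March 2017 is a Wednesday, so the first Friday is March 3 and the third is March 17.
1 October 2017 is a Sunday, so the first Saturday is October 7 and the fourth is October 28.
Daylight saving runs 17 March – 28 October; October 26, 2017 is inside that window, so Yalast Administrative Region is at UTC−08:00.
08:18 Yalast Administrative Region + 8h = 16:18 UTC.
1 April 2017 is a Saturday, so Sundays fall on 2, 9, 16, 23, 30; the last is April 30.
1 November 2017 is a Wednesday, so the first Sunday is November 5 and the third is November 19.
At the standard offset (UTC−02:00), 16:18 UTC − 2h = 14:18 Norora Territory standard time.
Daylight saving runs 30 April – 19 November; the standard-time date in Norora Territory, October 26, 2017, is inside that window, so Norora Territory is at UTC−01:00.
16:18 UTC − 1h = 15:18 Norora Territory.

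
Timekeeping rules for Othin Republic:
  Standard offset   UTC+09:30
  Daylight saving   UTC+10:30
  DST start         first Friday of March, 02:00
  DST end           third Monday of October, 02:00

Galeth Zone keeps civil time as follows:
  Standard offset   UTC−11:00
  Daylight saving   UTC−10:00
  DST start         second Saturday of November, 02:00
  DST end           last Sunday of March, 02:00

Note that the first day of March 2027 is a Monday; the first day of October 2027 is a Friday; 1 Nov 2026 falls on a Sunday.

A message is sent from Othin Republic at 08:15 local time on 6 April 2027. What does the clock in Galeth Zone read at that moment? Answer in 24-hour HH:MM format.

1 March 2027 is a Monday, so the first Friday is March 5.
1 October 2027 is a Friday, so the first Monday is October 4 and the third is October 18.
Daylight saving runs 5 March – 18 October; 6 April 2027 is inside that window, so Othin Republic is at UTC+10:30.
08:15 Othin Republic − 10h30m = 21:45 UTC (rolling into the previous day, 5 April 2027).
1 November 2026 is a Sunday, so the first Saturday is November 7 and the second is November 14.
1 March 2027 is a Monday, so Sundays fall on 7, 14, 21, 28; the last is March 28.
At the standard offset (UTC−11:00), 21:45 UTC − 11h = 10:45 Galeth Zone standard time.
The standard-time date in Galeth Zone, 5 April 2027, is outside the daylight-saving period (14 November 2026 – 28 March 2027), so Galeth Zone is on standard time, UTC−11:00.
21:45 UTC − 11h = 10:45 Galeth Zone.

10:45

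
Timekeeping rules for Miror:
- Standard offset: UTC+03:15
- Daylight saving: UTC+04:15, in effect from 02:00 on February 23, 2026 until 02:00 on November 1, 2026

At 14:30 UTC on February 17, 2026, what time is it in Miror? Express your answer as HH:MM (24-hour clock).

At the standard offset (UTC+03:15), 14:30 UTC + 3h15m = 17:45 Miror standard time.
The standard-time date in Miror, February 17, 2026, does not fall between 23 February and 1 November, so daylight saving is not in effect and Miror is at UTC+03:15.
14:30 UTC + 3h15m = 17:45 local.

17:45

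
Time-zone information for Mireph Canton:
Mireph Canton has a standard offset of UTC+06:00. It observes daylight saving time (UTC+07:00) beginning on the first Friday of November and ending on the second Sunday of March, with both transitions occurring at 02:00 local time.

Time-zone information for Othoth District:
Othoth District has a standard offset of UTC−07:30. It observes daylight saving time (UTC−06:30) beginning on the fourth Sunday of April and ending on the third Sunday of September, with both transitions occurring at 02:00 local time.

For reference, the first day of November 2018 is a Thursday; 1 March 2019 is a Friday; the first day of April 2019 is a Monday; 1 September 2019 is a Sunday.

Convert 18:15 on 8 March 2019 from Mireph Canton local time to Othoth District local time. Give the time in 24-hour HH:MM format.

1 November 2018 is a Thursday, so the first Friday is November 2.
1 March 2019 is a Friday, so the first Sunday is March 3 and the second is March 10.
8 March 2019 lies within the daylight-saving period (2 November 2018 – 10 March 2019), so Mireph Canton is on daylight time, UTC+07:00.
18:15 Mireph Canton − 7h = 11:15 UTC.
1 April 2019 is a Monday, so the first Sunday is April 7 and the fourth is April 28.
1 September 2019 is a Sunday, so the first Sunday is September 1 and the third is September 15.
At the standard offset (UTC−07:30), 11:15 UTC − 7h30m = 03:45 Othoth District standard time.
The standard-time date in Othoth District, 8 March 2019, is outside the daylight-saving period (28 April – 15 September), so Othoth District is on standard time, UTC−07:30.
11:15 UTC − 7h30m = 03:45 Othoth District.

03:45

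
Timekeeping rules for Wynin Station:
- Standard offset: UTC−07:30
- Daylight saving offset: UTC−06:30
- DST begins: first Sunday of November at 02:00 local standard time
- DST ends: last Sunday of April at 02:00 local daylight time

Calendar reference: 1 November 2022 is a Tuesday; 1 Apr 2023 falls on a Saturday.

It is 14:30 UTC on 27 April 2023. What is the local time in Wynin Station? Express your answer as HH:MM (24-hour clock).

08:00

1 November 2022 is a Tuesday, so the first Sunday is November 6.
1 April 2023 is a Saturday, so Sundays fall on 2, 9, 16, 23, 30; the last is April 30.
At the standard offset (UTC−07:30), 14:30 UTC − 7h30m = 07:00 Wynin Station standard time.
Daylight saving runs 6 November 2022 – 30 April 2023; the standard-time date in Wynin Station, 27 April 2023, is inside that window, so Wynin Station is at UTC−06:30.
14:30 UTC − 6h30m = 08:00 local.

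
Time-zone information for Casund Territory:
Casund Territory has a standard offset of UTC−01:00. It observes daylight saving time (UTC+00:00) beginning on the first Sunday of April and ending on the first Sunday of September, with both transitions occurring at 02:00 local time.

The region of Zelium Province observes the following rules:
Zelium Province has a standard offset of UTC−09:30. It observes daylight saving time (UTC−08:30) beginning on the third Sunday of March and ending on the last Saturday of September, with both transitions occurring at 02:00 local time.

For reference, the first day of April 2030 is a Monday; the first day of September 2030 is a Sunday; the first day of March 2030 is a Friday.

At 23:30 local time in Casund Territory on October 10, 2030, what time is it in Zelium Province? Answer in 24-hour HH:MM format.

1 April 2030 is a Monday, so the first Sunday is April 7.
1 September 2030 is a Sunday, so the first Sunday is September 1.
October 10, 2030 is outside the daylight-saving period (7 April – 1 September), so Casund Territory is on standard time, UTC−01:00.
23:30 Casund Territory + 1h = 00:30 UTC (rolling into the next day, 11 October 2030).
1 March 2030 is a Friday, so the first Sunday is March 3 and the third is March 17.
1 September 2030 is a Sunday, so Saturdays fall on 7, 14, 21, 28; the last is September 28.
At the standard offset (UTC−09:30), 00:30 UTC − 9h30m = 15:00 Zelium Province standard time (rolling into the previous day, 10 October 2030).
The standard-time date in Zelium Province, October 10, 2030, does not fall between 17 March and 28 September, so daylight saving is not in effect and Zelium Province is at UTC−09:30.
00:30 UTC − 9h30m = 15:00 Zelium Province (rolling into the previous day, 10 October 2030).

15:00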